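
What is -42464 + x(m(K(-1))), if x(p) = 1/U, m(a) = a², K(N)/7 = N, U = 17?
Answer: -721887/17 ≈ -42464.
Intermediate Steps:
K(N) = 7*N
x(p) = 1/17
-42464 + x(m(K(-1))) = -42464 + 1/17 = -721887/17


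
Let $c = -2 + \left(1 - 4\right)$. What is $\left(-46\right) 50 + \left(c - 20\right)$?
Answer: $-2325$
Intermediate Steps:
$c = -5$ ($c = -2 - 3 = -5$)
$\left(-46\right) 50 + \left(c - 20\right) = \left(-46\right) 50 - 25 = -2300 - 25 = -2325$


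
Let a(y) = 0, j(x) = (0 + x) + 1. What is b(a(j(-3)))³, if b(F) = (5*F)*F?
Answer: 0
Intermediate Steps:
j(x) = 1 + x (j(x) = x + 1 = 1 + x)
b(F) = 5*F²
b(a(j(-3)))³ = (5*0²)³ = (5*0)³ = 0³ = 0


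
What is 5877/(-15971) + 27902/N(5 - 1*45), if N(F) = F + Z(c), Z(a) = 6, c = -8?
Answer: -222911330/271507 ≈ -821.01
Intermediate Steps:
N(F) = 6 + F (N(F) = F + 6 = 6 + F)
5877/(-15971) + 27902/N(5 - 1*45) = 5877/(-15971) + 27902/(6 + (5 - 1*45)) = 5877*(-1/15971) + 27902/(6 + (5 - 45)) = -5877/15971 + 27902/(6 - 40) = -5877/15971 + 27902/(-34) = -5877/15971 + 27902*(-1/34) = -5877/15971 - 13951/17 = -222911330/271507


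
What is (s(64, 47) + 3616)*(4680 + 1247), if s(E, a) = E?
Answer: 21811360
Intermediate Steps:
(s(64, 47) + 3616)*(4680 + 1247) = (64 + 3616)*(4680 + 1247) = 3680*5927 = 21811360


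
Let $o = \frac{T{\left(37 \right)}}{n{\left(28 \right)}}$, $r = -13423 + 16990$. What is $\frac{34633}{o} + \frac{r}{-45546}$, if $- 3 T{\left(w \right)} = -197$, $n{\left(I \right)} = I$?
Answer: $\frac{44166815071}{2990854} \approx 14767.0$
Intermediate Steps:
$r = 3567$
$T{\left(w \right)} = \frac{197}{3}$ ($T{\left(w \right)} = \left(- \frac{1}{3}\right) \left(-197\right) = \frac{197}{3}$)
$o = \frac{197}{84}$ ($o = \frac{197}{3 \cdot 28} = \frac{197}{3} \cdot \frac{1}{28} = \frac{197}{84} \approx 2.3452$)
$\frac{34633}{o} + \frac{r}{-45546} = \frac{34633}{\frac{197}{84}} + \frac{3567}{-45546} = 34633 \cdot \frac{84}{197} + 3567 \left(- \frac{1}{45546}\right) = \frac{2909172}{197} - \frac{1189}{15182} = \frac{44166815071}{2990854}$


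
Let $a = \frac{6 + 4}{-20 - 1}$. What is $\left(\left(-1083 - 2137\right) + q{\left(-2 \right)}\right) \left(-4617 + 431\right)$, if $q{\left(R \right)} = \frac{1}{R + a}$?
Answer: $\frac{26961221}{2} \approx 1.3481 \cdot 10^{7}$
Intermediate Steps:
$a = - \frac{10}{21}$ ($a = \frac{10}{-21} = 10 \left(- \frac{1}{21}\right) = - \frac{10}{21} \approx -0.47619$)
$q{\left(R \right)} = \frac{1}{- \frac{10}{21} + R}$ ($q{\left(R \right)} = \frac{1}{R - \frac{10}{21}} = \frac{1}{- \frac{10}{21} + R}$)
$\left(\left(-1083 - 2137\right) + q{\left(-2 \right)}\right) \left(-4617 + 431\right) = \left(\left(-1083 - 2137\right) + \frac{21}{-10 + 21 \left(-2\right)}\right) \left(-4617 + 431\right) = \left(\left(-1083 - 2137\right) + \frac{21}{-10 - 42}\right) \left(-4186\right) = \left(-3220 + \frac{21}{-52}\right) \left(-4186\right) = \left(-3220 + 21 \left(- \frac{1}{52}\right)\right) \left(-4186\right) = \left(-3220 - \frac{21}{52}\right) \left(-4186\right) = \left(- \frac{167461}{52}\right) \left(-4186\right) = \frac{26961221}{2}$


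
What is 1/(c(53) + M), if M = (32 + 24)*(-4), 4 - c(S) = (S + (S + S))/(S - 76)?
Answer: -23/4901 ≈ -0.0046929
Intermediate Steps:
c(S) = 4 - 3*S/(-76 + S) (c(S) = 4 - (S + (S + S))/(S - 76) = 4 - (S + 2*S)/(-76 + S) = 4 - 3*S/(-76 + S))
M = -224 (M = 56*(-4) = -224)
1/(c(53) + M) = 1/((-304 + 53)/(-76 + 53) - 224) = 1/(-251/(-23) - 224) = 1/(-1/23*(-251) - 224) = 1/(251/23 - 224) = 1/(-4901/23) = -23/4901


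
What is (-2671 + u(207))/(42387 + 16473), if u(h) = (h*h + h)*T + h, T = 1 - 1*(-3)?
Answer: 8488/2943 ≈ 2.8841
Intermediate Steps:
T = 4 (T = 1 + 3 = 4)
u(h) = 4*h**2 + 5*h (u(h) = (h*h + h)*4 + h = (h**2 + h)*4 + h = (h + h**2)*4 + h = (4*h + 4*h**2) + h = 4*h**2 + 5*h)
(-2671 + u(207))/(42387 + 16473) = (-2671 + 207*(5 + 4*207))/(42387 + 16473) = (-2671 + 207*(5 + 828))/58860 = (-2671 + 207*833)*(1/58860) = (-2671 + 172431)*(1/58860) = 169760*(1/58860) = 8488/2943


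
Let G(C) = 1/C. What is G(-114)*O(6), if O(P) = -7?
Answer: 7/114 ≈ 0.061404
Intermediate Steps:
G(-114)*O(6) = -7/(-114) = -1/114*(-7) = 7/114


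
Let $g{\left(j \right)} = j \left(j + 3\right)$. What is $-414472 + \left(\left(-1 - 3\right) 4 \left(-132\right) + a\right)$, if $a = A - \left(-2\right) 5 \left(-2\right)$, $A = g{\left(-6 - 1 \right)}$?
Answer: $-412352$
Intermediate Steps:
$g{\left(j \right)} = j \left(3 + j\right)$
$A = 28$ ($A = \left(-6 - 1\right) \left(3 - 7\right) = - 7 \left(3 - 7\right) = \left(-7\right) \left(-4\right) = 28$)
$a = 8$ ($a = 28 - \left(-2\right) 5 \left(-2\right) = 28 - \left(-10\right) \left(-2\right) = 28 - 20 = 8$)
$-414472 + \left(\left(-1 - 3\right) 4 \left(-132\right) + a\right) = -414472 + \left(\left(-1 - 3\right) 4 \left(-132\right) + 8\right) = -414472 + \left(\left(-4\right) 4 \left(-132\right) + 8\right) = -414472 + \left(\left(-16\right) \left(-132\right) + 8\right) = -414472 + \left(2112 + 8\right) = -414472 + 2120 = -412352$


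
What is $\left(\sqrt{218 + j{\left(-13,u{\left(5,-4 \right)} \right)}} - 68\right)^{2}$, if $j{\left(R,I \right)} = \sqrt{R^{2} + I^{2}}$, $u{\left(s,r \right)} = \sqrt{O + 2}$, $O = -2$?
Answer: $\left(68 - \sqrt{231}\right)^{2} \approx 2788.0$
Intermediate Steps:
$u{\left(s,r \right)} = 0$ ($u{\left(s,r \right)} = \sqrt{-2 + 2} = \sqrt{0} = 0$)
$j{\left(R,I \right)} = \sqrt{I^{2} + R^{2}}$
$\left(\sqrt{218 + j{\left(-13,u{\left(5,-4 \right)} \right)}} - 68\right)^{2} = \left(\sqrt{218 + \sqrt{0^{2} + \left(-13\right)^{2}}} - 68\right)^{2} = \left(\sqrt{218 + \sqrt{0 + 169}} - 68\right)^{2} = \left(\sqrt{218 + \sqrt{169}} - 68\right)^{2} = \left(\sqrt{218 + 13} - 68\right)^{2} = \left(\sqrt{231} - 68\right)^{2} = \left(-68 + \sqrt{231}\right)^{2}$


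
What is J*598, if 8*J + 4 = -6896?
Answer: -515775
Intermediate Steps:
J = -1725/2 (J = -½ + (⅛)*(-6896) = -½ - 862 = -1725/2 ≈ -862.50)
J*598 = -1725/2*598 = -515775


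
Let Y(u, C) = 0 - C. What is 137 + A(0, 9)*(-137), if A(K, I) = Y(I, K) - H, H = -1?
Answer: 0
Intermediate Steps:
Y(u, C) = -C
A(K, I) = 1 - K (A(K, I) = -K - 1*(-1) = -K + 1 = 1 - K)
137 + A(0, 9)*(-137) = 137 + (1 - 1*0)*(-137) = 137 + (1 + 0)*(-137) = 137 + 1*(-137) = 137 - 137 = 0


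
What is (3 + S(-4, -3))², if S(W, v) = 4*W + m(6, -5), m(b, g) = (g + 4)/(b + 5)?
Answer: 20736/121 ≈ 171.37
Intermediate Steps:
m(b, g) = (4 + g)/(5 + b)
S(W, v) = -1/11 + 4*W (S(W, v) = 4*W + (4 - 5)/(5 + 6) = 4*W - 1/11 = -1/11 + 4*W)
(3 + S(-4, -3))² = (3 + (-1/11 + 4*(-4)))² = (3 + (-1/11 - 16))² = (3 - 177/11)² = (-144/11)² = 20736/121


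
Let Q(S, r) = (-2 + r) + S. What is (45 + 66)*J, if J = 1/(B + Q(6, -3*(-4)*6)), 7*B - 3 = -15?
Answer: 777/520 ≈ 1.4942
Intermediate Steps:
B = -12/7 (B = 3/7 + (1/7)*(-15) = 3/7 - 15/7 = -12/7 ≈ -1.7143)
Q(S, r) = -2 + S + r
J = 7/520 (J = 1/(-12/7 + (-2 + 6 - 3*(-4)*6)) = 1/(-12/7 + (-2 + 6 + 12*6)) = 1/(-12/7 + (-2 + 6 + 72)) = 1/(-12/7 + 76) = 1/(520/7) = 7/520 ≈ 0.013462)
(45 + 66)*J = (45 + 66)*(7/520) = 111*(7/520) = 777/520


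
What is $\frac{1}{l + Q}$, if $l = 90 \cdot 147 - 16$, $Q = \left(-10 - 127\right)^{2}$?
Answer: $\frac{1}{31983} \approx 3.1267 \cdot 10^{-5}$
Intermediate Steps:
$Q = 18769$ ($Q = \left(-137\right)^{2} = 18769$)
$l = 13214$ ($l = 13230 - 16 = 13214$)
$\frac{1}{l + Q} = \frac{1}{13214 + 18769} = \frac{1}{31983}$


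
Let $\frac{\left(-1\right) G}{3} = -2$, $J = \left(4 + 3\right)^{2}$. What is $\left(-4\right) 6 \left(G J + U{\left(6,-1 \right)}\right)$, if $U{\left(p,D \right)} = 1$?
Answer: $-7080$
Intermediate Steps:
$J = 49$ ($J = 7^{2} = 49$)
$G = 6$ ($G = \left(-3\right) \left(-2\right) = 6$)
$\left(-4\right) 6 \left(G J + U{\left(6,-1 \right)}\right) = \left(-4\right) 6 \left(6 \cdot 49 + 1\right) = - 24 \left(294 + 1\right) = \left(-24\right) 295 = -7080$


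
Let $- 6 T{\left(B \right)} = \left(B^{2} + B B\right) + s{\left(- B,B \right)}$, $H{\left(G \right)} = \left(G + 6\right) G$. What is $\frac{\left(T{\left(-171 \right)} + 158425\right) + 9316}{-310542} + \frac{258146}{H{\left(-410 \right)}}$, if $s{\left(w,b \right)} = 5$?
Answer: $\frac{20248195127}{19289316330} \approx 1.0497$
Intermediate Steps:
$H{\left(G \right)} = G \left(6 + G\right)$ ($H{\left(G \right)} = \left(6 + G\right) G = G \left(6 + G\right)$)
$T{\left(B \right)} = - \frac{5}{6} - \frac{B^{2}}{3}$ ($T{\left(B \right)} = - \frac{\left(B^{2} + B B\right) + 5}{6} = - \frac{\left(B^{2} + B^{2}\right) + 5}{6} = - \frac{2 B^{2} + 5}{6} = - \frac{5 + 2 B^{2}}{6} = - \frac{5}{6} - \frac{B^{2}}{3}$)
$\frac{\left(T{\left(-171 \right)} + 158425\right) + 9316}{-310542} + \frac{258146}{H{\left(-410 \right)}} = \frac{\left(\left(- \frac{5}{6} - \frac{\left(-171\right)^{2}}{3}\right) + 158425\right) + 9316}{-310542} + \frac{258146}{\left(-410\right) \left(6 - 410\right)} = \left(\left(\left(- \frac{5}{6} - 9747\right) + 158425\right) + 9316\right) \left(- \frac{1}{310542}\right) + \frac{258146}{\left(-410\right) \left(-404\right)} = \left(\left(\left(- \frac{5}{6} - 9747\right) + 158425\right) + 9316\right) \left(- \frac{1}{310542}\right) + \frac{258146}{165640} = \left(\left(- \frac{58487}{6} + 158425\right) + 9316\right) \left(- \frac{1}{310542}\right) + 258146 \cdot \frac{1}{165640} = \left(\frac{892063}{6} + 9316\right) \left(- \frac{1}{310542}\right) + \frac{129073}{82820} = \frac{947959}{6} \left(- \frac{1}{310542}\right) + \frac{129073}{82820} = - \frac{947959}{1863252} + \frac{129073}{82820} = \frac{20248195127}{19289316330}$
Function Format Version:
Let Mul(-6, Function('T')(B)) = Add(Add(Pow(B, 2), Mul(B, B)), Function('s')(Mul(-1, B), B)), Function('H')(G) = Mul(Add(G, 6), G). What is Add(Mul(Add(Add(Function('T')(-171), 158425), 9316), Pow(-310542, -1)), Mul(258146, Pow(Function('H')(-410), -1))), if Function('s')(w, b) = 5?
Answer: Rational(20248195127, 19289316330) ≈ 1.0497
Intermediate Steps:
Function('H')(G) = Mul(G, Add(6, G)) (Function('H')(G) = Mul(Add(6, G), G) = Mul(G, Add(6, G)))
Function('T')(B) = Add(Rational(-5, 6), Mul(Rational(-1, 3), Pow(B, 2))) (Function('T')(B) = Mul(Rational(-1, 6), Add(Add(Pow(B, 2), Mul(B, B)), 5)) = Mul(Rational(-1, 6), Add(Add(Pow(B, 2), Pow(B, 2)), 5)) = Mul(Rational(-1, 6), Add(Mul(2, Pow(B, 2)), 5)) = Mul(Rational(-1, 6), Add(5, Mul(2, Pow(B, 2)))) = Add(Rational(-5, 6), Mul(Rational(-1, 3), Pow(B, 2))))
Add(Mul(Add(Add(Function('T')(-171), 158425), 9316), Pow(-310542, -1)), Mul(258146, Pow(Function('H')(-410), -1))) = Add(Mul(Add(Add(Add(Rational(-5, 6), Mul(Rational(-1, 3), Pow(-171, 2))), 158425), 9316), Pow(-310542, -1)), Mul(258146, Pow(Mul(-410, Add(6, -410)), -1))) = Add(Mul(Add(Add(Add(Rational(-5, 6), Mul(Rational(-1, 3), 29241)), 158425), 9316), Rational(-1, 310542)), Mul(258146, Pow(Mul(-410, -404), -1))) = Add(Mul(Add(Add(Add(Rational(-5, 6), -9747), 158425), 9316), Rational(-1, 310542)), Mul(258146, Pow(165640, -1))) = Add(Mul(Add(Add(Rational(-58487, 6), 158425), 9316), Rational(-1, 310542)), Mul(258146, Rational(1, 165640))) = Add(Mul(Add(Rational(892063, 6), 9316), Rational(-1, 310542)), Rational(129073, 82820)) = Add(Mul(Rational(947959, 6), Rational(-1, 310542)), Rational(129073, 82820)) = Add(Rational(-947959, 1863252), Rational(129073, 82820)) = Rational(20248195127, 19289316330)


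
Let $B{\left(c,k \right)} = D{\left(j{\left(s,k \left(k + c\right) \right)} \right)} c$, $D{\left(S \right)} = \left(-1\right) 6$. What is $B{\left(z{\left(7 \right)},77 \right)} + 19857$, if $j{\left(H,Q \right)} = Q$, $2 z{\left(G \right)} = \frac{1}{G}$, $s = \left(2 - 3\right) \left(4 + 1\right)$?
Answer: $\frac{138996}{7} \approx 19857.0$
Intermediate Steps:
$s = -5$ ($s = \left(-1\right) 5 = -5$)
$z{\left(G \right)} = \frac{1}{2 G}$
$D{\left(S \right)} = -6$
$B{\left(c,k \right)} = - 6 c$
$B{\left(z{\left(7 \right)},77 \right)} + 19857 = - 6 \frac{1}{2 \cdot 7} + 19857 = - 6 \cdot \frac{1}{2} \cdot \frac{1}{7} + 19857 = \left(-6\right) \frac{1}{14} + 19857 = - \frac{3}{7} + 19857 = \frac{138996}{7}$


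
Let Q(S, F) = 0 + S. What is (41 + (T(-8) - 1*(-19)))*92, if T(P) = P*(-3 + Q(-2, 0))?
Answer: 9200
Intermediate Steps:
Q(S, F) = S
T(P) = -5*P (T(P) = P*(-3 - 2) = P*(-5) = -5*P)
(41 + (T(-8) - 1*(-19)))*92 = (41 + (-5*(-8) - 1*(-19)))*92 = (41 + (40 + 19))*92 = (41 + 59)*92 = 100*92 = 9200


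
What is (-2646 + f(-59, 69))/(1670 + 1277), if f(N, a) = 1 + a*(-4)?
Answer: -2921/2947 ≈ -0.99118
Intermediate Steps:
f(N, a) = 1 - 4*a
(-2646 + f(-59, 69))/(1670 + 1277) = (-2646 + (1 - 4*69))/(1670 + 1277) = (-2646 + (1 - 276))/2947 = (-2646 - 275)*(1/2947) = -2921*1/2947 = -2921/2947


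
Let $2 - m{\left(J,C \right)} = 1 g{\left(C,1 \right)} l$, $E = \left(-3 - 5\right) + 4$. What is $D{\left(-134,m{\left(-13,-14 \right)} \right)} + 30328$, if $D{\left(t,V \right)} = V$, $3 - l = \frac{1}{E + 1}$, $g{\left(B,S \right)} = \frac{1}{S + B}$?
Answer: $\frac{1182880}{39} \approx 30330.0$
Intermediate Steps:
$E = -4$ ($E = -8 + 4 = -4$)
$g{\left(B,S \right)} = \frac{1}{B + S}$
$l = \frac{10}{3}$ ($l = 3 - \frac{1}{-4 + 1} = 3 - \frac{1}{-3} = 3 - - \frac{1}{3} = 3 + \frac{1}{3} = \frac{10}{3} \approx 3.3333$)
$m{\left(J,C \right)} = 2 - \frac{10}{3 \left(1 + C\right)}$ ($m{\left(J,C \right)} = 2 - 1 \frac{1}{C + 1} \cdot \frac{10}{3} = 2 - 1 \frac{1}{1 + C} \frac{10}{3} = 2 - \frac{1}{1 + C} \frac{10}{3} = 2 - \frac{10}{3 \left(1 + C\right)}$)
$D{\left(-134,m{\left(-13,-14 \right)} \right)} + 30328 = \frac{2 \left(-2 + 3 \left(-14\right)\right)}{3 \left(1 - 14\right)} + 30328 = \frac{2 \left(-2 - 42\right)}{3 \left(-13\right)} + 30328 = \frac{2}{3} \left(- \frac{1}{13}\right) \left(-44\right) + 30328 = \frac{88}{39} + 30328 = \frac{1182880}{39}$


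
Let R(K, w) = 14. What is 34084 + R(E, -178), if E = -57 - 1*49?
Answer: 34098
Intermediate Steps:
E = -106 (E = -57 - 49 = -106)
34084 + R(E, -178) = 34084 + 14 = 34098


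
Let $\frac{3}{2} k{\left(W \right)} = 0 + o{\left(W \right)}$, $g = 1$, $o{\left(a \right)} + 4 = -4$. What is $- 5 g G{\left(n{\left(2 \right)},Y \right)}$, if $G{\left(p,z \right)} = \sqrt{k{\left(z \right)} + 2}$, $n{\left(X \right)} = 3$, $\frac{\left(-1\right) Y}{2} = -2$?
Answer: $- \frac{5 i \sqrt{30}}{3} \approx - 9.1287 i$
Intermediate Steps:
$Y = 4$ ($Y = \left(-2\right) \left(-2\right) = 4$)
$o{\left(a \right)} = -8$ ($o{\left(a \right)} = -4 - 4 = -8$)
$k{\left(W \right)} = - \frac{16}{3}$ ($k{\left(W \right)} = \frac{2 \left(0 - 8\right)}{3} = \frac{2}{3} \left(-8\right) = - \frac{16}{3}$)
$G{\left(p,z \right)} = \frac{i \sqrt{30}}{3}$ ($G{\left(p,z \right)} = \sqrt{- \frac{16}{3} + 2} = \sqrt{- \frac{10}{3}} = \frac{i \sqrt{30}}{3}$)
$- 5 g G{\left(n{\left(2 \right)},Y \right)} = \left(-5\right) 1 \frac{i \sqrt{30}}{3} = - 5 \frac{i \sqrt{30}}{3} = - \frac{5 i \sqrt{30}}{3}$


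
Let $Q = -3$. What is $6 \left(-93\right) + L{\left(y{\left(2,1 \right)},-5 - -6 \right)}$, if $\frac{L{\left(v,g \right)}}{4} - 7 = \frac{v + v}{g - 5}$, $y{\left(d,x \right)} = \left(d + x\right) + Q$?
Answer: $-530$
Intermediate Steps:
$y{\left(d,x \right)} = -3 + d + x$ ($y{\left(d,x \right)} = \left(d + x\right) - 3 = -3 + d + x$)
$L{\left(v,g \right)} = 28 + \frac{8 v}{-5 + g}$ ($L{\left(v,g \right)} = 28 + 4 \frac{v + v}{g - 5} = 28 + 4 \frac{2 v}{-5 + g} = 28 + \frac{8 v}{-5 + g}$)
$6 \left(-93\right) + L{\left(y{\left(2,1 \right)},-5 - -6 \right)} = 6 \left(-93\right) + \frac{4 \left(-35 + 2 \left(-3 + 2 + 1\right) + 7 \left(-5 - -6\right)\right)}{-5 - -1} = -558 + \frac{4 \left(-35 + 2 \cdot 0 + 7 \left(-5 + 6\right)\right)}{-5 + \left(-5 + 6\right)} = -558 + \frac{4 \left(-35 + 0 + 7 \cdot 1\right)}{-5 + 1} = -558 + \frac{4 \left(-35 + 0 + 7\right)}{-4} = -558 + 4 \left(- \frac{1}{4}\right) \left(-28\right) = -558 + 28 = -530$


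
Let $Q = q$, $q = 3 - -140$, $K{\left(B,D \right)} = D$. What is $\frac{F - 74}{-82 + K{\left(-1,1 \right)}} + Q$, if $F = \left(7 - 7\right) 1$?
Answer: $\frac{11657}{81} \approx 143.91$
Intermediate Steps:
$F = 0$ ($F = 0 \cdot 1 = 0$)
$q = 143$ ($q = 3 + 140 = 143$)
$Q = 143$
$\frac{F - 74}{-82 + K{\left(-1,1 \right)}} + Q = \frac{0 - 74}{-82 + 1} + 143 = - \frac{74}{-81} + 143 = \left(-74\right) \left(- \frac{1}{81}\right) + 143 = \frac{74}{81} + 143 = \frac{11657}{81}$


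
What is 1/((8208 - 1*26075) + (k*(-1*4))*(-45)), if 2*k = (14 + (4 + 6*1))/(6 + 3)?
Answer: -1/17627 ≈ -5.6731e-5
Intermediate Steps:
k = 4/3 (k = ((14 + (4 + 6*1))/(6 + 3))/2 = ((14 + (4 + 6))/9)/2 = ((14 + 10)*(⅑))/2 = (24*(⅑))/2 = (½)*(8/3) = 4/3 ≈ 1.3333)
1/((8208 - 1*26075) + (k*(-1*4))*(-45)) = 1/((8208 - 1*26075) + (4*(-1*4)/3)*(-45)) = 1/((8208 - 26075) + ((4/3)*(-4))*(-45)) = 1/(-17867 - 16/3*(-45)) = 1/(-17867 + 240) = 1/(-17627) = -1/17627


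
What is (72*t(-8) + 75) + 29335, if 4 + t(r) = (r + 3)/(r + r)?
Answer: 58289/2 ≈ 29145.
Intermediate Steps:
t(r) = -4 + (3 + r)/(2*r) (t(r) = -4 + (r + 3)/(r + r) = -4 + (3 + r)/((2*r)) = -4 + (3 + r)*(1/(2*r)) = -4 + (3 + r)/(2*r))
(72*t(-8) + 75) + 29335 = (72*((1/2)*(3 - 7*(-8))/(-8)) + 75) + 29335 = (72*((1/2)*(-1/8)*(3 + 56)) + 75) + 29335 = (72*((1/2)*(-1/8)*59) + 75) + 29335 = (72*(-59/16) + 75) + 29335 = (-531/2 + 75) + 29335 = -381/2 + 29335 = 58289/2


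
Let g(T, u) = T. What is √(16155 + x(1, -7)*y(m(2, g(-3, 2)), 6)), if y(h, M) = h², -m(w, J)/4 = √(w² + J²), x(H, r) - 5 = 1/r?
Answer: √841099/7 ≈ 131.02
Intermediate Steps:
x(H, r) = 5 + 1/r
m(w, J) = -4*√(J² + w²) (m(w, J) = -4*√(w² + J²) = -4*√(J² + w²))
√(16155 + x(1, -7)*y(m(2, g(-3, 2)), 6)) = √(16155 + (5 + 1/(-7))*(-4*√((-3)² + 2²))²) = √(16155 + (5 - ⅐)*(-4*√(9 + 4))²) = √(16155 + 34*(-4*√13)²/7) = √(16155 + (34/7)*208) = √(16155 + 7072/7) = √(120157/7) = √841099/7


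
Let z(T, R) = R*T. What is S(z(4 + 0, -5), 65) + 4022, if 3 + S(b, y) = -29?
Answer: 3990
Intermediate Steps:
S(b, y) = -32 (S(b, y) = -3 - 29 = -32)
S(z(4 + 0, -5), 65) + 4022 = -32 + 4022 = 3990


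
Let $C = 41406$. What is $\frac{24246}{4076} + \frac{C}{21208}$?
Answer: $\frac{85372503}{10805476} \approx 7.9009$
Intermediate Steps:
$\frac{24246}{4076} + \frac{C}{21208} = \frac{24246}{4076} + \frac{41406}{21208} = 24246 \cdot \frac{1}{4076} + 41406 \cdot \frac{1}{21208} = \frac{12123}{2038} + \frac{20703}{10604} = \frac{85372503}{10805476}$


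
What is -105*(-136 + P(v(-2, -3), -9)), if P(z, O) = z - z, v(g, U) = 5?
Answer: 14280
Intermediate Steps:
P(z, O) = 0
-105*(-136 + P(v(-2, -3), -9)) = -105*(-136 + 0) = -105*(-136) = 14280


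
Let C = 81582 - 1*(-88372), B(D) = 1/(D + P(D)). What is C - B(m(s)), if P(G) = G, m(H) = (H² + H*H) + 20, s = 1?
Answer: 7477975/44 ≈ 1.6995e+5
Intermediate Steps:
m(H) = 20 + 2*H² (m(H) = (H² + H²) + 20 = 2*H² + 20 = 20 + 2*H²)
B(D) = 1/(2*D) (B(D) = 1/(D + D) = 1/(2*D))
C = 169954 (C = 81582 + 88372 = 169954)
C - B(m(s)) = 169954 - 1/(2*(20 + 2*1²)) = 169954 - 1/(2*(20 + 2*1)) = 169954 - 1/(2*(20 + 2)) = 169954 - 1/(2*22) = 169954 - 1*1/44 = 169954 - 1/44 = 7477975/44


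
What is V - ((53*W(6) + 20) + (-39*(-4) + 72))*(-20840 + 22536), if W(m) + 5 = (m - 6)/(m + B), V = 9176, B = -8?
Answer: 38008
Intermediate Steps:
W(m) = -5 + (-6 + m)/(-8 + m) (W(m) = -5 + (m - 6)/(m - 8) = -5 + (-6 + m)/(-8 + m))
V - ((53*W(6) + 20) + (-39*(-4) + 72))*(-20840 + 22536) = 9176 - ((53*(2*(17 - 2*6)/(-8 + 6)) + 20) + (-39*(-4) + 72))*(-20840 + 22536) = 9176 - ((53*(2*(17 - 12)/(-2)) + 20) + (156 + 72))*1696 = 9176 - ((53*(2*(-½)*5) + 20) + 228)*1696 = 9176 - ((53*(-5) + 20) + 228)*1696 = 9176 - ((-265 + 20) + 228)*1696 = 9176 - (-245 + 228)*1696 = 9176 - (-17)*1696 = 9176 - 1*(-28832) = 9176 + 28832 = 38008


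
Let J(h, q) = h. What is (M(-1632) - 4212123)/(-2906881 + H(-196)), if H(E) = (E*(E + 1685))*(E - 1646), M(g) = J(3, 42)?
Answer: -4212120/534669767 ≈ -0.0078780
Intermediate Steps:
M(g) = 3
H(E) = E*(-1646 + E)*(1685 + E) (H(E) = (E*(1685 + E))*(-1646 + E) = E*(-1646 + E)*(1685 + E))
(M(-1632) - 4212123)/(-2906881 + H(-196)) = (3 - 4212123)/(-2906881 - 196*(-2773510 + (-196)² + 39*(-196))) = -4212120/(-2906881 - 196*(-2773510 + 38416 - 7644)) = -4212120/(-2906881 - 196*(-2742738)) = -4212120/(-2906881 + 537576648) = -4212120/534669767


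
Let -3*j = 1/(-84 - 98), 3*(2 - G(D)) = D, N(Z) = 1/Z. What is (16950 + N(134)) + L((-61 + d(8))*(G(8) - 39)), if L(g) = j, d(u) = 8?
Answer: 310032620/18291 ≈ 16950.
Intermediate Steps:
G(D) = 2 - D/3
j = 1/546 (j = -1/(3*(-84 - 98)) = -1/3/(-182) = -1/3*(-1/182) = 1/546 ≈ 0.0018315)
L(g) = 1/546
(16950 + N(134)) + L((-61 + d(8))*(G(8) - 39)) = (16950 + 1/134) + 1/546 = 2271301/134 + 1/546 = 310032620/18291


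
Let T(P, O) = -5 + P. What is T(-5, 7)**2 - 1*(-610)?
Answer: 710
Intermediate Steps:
T(-5, 7)**2 - 1*(-610) = (-5 - 5)**2 - 1*(-610) = (-10)**2 + 610 = 100 + 610 = 710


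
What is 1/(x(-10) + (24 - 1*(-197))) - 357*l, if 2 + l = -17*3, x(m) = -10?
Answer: 3992332/211 ≈ 18921.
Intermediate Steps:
l = -53 (l = -2 - 17*3 = -2 - 51 = -53)
1/(x(-10) + (24 - 1*(-197))) - 357*l = 1/(-10 + (24 - 1*(-197))) - 357*(-53) = 1/(-10 + (24 + 197)) + 18921 = 1/(-10 + 221) + 18921 = 1/211 + 18921 = 3992332/211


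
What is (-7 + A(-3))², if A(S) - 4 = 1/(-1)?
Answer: 16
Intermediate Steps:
A(S) = 3 (A(S) = 4 + 1/(-1) = 4 + 1*(-1) = 4 - 1 = 3)
(-7 + A(-3))² = (-7 + 3)² = (-4)² = 16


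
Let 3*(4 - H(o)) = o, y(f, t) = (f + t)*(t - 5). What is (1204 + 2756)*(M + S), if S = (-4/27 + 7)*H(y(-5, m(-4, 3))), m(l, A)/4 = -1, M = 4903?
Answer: 56375440/3 ≈ 1.8792e+7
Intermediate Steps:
m(l, A) = -4 (m(l, A) = 4*(-1) = -4)
y(f, t) = (-5 + t)*(f + t) (y(f, t) = (f + t)*(-5 + t) = (-5 + t)*(f + t))
H(o) = 4 - o/3
S = -4255/27 (S = (-4/27 + 7)*(4 - ((-4)² - 5*(-5) - 5*(-4) - 5*(-4))/3) = (-4*1/27 + 7)*(4 - (16 + 25 + 20 + 20)/3) = (-4/27 + 7)*(4 - ⅓*81) = 185*(4 - 27)/27 = (185/27)*(-23) = -4255/27 ≈ -157.59)
(1204 + 2756)*(M + S) = (1204 + 2756)*(4903 - 4255/27) = 3960*(128126/27) = 56375440/3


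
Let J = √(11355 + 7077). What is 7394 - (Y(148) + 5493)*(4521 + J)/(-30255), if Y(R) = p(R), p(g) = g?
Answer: 83069477/10085 + 180512*√2/10085 ≈ 8262.3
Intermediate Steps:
Y(R) = R
J = 96*√2 (J = √18432 = 96*√2 ≈ 135.76)
7394 - (Y(148) + 5493)*(4521 + J)/(-30255) = 7394 - (148 + 5493)*(4521 + 96*√2)/(-30255) = 7394 - 5641*(4521 + 96*√2)*(-1)/30255 = 7394 - (25502961 + 541536*√2)*(-1)/30255 = 7394 - (-8500987/10085 - 180512*√2/10085) = 7394 + (8500987/10085 + 180512*√2/10085) = 83069477/10085 + 180512*√2/10085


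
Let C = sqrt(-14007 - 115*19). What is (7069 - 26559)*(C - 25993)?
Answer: 506603570 - 155920*I*sqrt(253) ≈ 5.066e+8 - 2.4801e+6*I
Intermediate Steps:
C = 8*I*sqrt(253) (C = sqrt(-14007 - 2185) = sqrt(-16192) = 8*I*sqrt(253) ≈ 127.25*I)
(7069 - 26559)*(C - 25993) = (7069 - 26559)*(8*I*sqrt(253) - 25993) = -19490*(-25993 + 8*I*sqrt(253)) = 506603570 - 155920*I*sqrt(253)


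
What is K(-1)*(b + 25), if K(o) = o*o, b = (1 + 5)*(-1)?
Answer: 19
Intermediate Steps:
b = -6 (b = 6*(-1) = -6)
K(o) = o²
K(-1)*(b + 25) = (-1)²*(-6 + 25) = 1*19 = 19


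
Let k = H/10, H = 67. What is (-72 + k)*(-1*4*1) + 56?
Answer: 1586/5 ≈ 317.20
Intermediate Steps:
k = 67/10 ≈ 6.7000
(-72 + k)*(-1*4*1) + 56 = (-72 + 67/10)*(-1*4*1) + 56 = -(-1306)/5 + 56 = -653/10*(-4) + 56 = 1306/5 + 56 = 1586/5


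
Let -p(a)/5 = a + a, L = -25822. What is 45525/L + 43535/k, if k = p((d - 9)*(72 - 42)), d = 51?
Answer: -169777577/32535720 ≈ -5.2182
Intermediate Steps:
p(a) = -10*a (p(a) = -5*(a + a) = -10*a)
k = -12600 (k = -10*(51 - 9)*(72 - 42) = -420*30 = -10*1260 = -12600)
45525/L + 43535/k = 45525/(-25822) + 43535/(-12600) = 45525*(-1/25822) + 43535*(-1/12600) = -45525/25822 - 8707/2520 = -169777577/32535720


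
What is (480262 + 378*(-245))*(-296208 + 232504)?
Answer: -24694983008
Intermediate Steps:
(480262 + 378*(-245))*(-296208 + 232504) = (480262 - 92610)*(-63704) = 387652*(-63704) = -24694983008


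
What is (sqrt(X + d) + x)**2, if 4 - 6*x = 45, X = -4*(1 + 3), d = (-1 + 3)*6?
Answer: 1537/36 - 82*I/3 ≈ 42.694 - 27.333*I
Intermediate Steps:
d = 12 (d = 2*6 = 12)
X = -16 (X = -4*4 = -16)
x = -41/6 (x = 2/3 - 1/6*45 = 2/3 - 15/2 = -41/6 ≈ -6.8333)
(sqrt(X + d) + x)**2 = (sqrt(-16 + 12) - 41/6)**2 = (sqrt(-4) - 41/6)**2 = (2*I - 41/6)**2 = (-41/6 + 2*I)**2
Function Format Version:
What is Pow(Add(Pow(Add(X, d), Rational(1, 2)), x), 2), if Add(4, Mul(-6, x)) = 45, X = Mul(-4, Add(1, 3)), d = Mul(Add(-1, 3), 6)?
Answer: Add(Rational(1537, 36), Mul(Rational(-82, 3), I)) ≈ Add(42.694, Mul(-27.333, I))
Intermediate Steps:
d = 12 (d = Mul(2, 6) = 12)
X = -16 (X = Mul(-4, 4) = -16)
x = Rational(-41, 6) (x = Add(Rational(2, 3), Mul(Rational(-1, 6), 45)) = Add(Rational(2, 3), Rational(-15, 2)) = Rational(-41, 6) ≈ -6.8333)
Pow(Add(Pow(Add(X, d), Rational(1, 2)), x), 2) = Pow(Add(Pow(Add(-16, 12), Rational(1, 2)), Rational(-41, 6)), 2) = Pow(Add(Pow(-4, Rational(1, 2)), Rational(-41, 6)), 2) = Pow(Add(Mul(2, I), Rational(-41, 6)), 2) = Pow(Add(Rational(-41, 6), Mul(2, I)), 2)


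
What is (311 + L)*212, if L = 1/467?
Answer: 30790456/467 ≈ 65933.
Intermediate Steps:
L = 1/467 ≈ 0.0021413
(311 + L)*212 = (311 + 1/467)*212 = (145238/467)*212 = 30790456/467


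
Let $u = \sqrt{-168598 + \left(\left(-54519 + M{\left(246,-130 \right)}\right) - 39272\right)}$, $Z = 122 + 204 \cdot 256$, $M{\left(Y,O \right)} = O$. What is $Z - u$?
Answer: $52346 - i \sqrt{262519} \approx 52346.0 - 512.37 i$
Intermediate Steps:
$Z = 52346$ ($Z = 122 + 52224 = 52346$)
$u = i \sqrt{262519}$ ($u = \sqrt{-168598 - 93921} = \sqrt{-262519} = i \sqrt{262519} \approx 512.37 i$)
$Z - u = 52346 - i \sqrt{262519}$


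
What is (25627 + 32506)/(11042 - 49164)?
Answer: -58133/38122 ≈ -1.5249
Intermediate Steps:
(25627 + 32506)/(11042 - 49164) = 58133/(-38122) = 58133*(-1/38122) = -58133/38122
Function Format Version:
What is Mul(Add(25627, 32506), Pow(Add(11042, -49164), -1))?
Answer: Rational(-58133, 38122) ≈ -1.5249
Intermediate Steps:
Mul(Add(25627, 32506), Pow(Add(11042, -49164), -1)) = Mul(58133, Pow(-38122, -1)) = Mul(58133, Rational(-1, 38122)) = Rational(-58133, 38122)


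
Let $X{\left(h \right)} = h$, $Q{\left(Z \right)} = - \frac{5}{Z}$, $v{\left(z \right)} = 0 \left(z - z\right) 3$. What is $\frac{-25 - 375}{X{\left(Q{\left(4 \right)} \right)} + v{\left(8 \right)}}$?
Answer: $320$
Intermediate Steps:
$v{\left(z \right)} = 0$ ($v{\left(z \right)} = 0 \cdot 0 \cdot 3 = 0 \cdot 3 = 0$)
$\frac{-25 - 375}{X{\left(Q{\left(4 \right)} \right)} + v{\left(8 \right)}} = \frac{-25 - 375}{- \frac{5}{4} + 0} = - \frac{400}{\left(-5\right) \frac{1}{4} + 0} = - \frac{400}{- \frac{5}{4} + 0} = - \frac{400}{- \frac{5}{4}} = \left(-400\right) \left(- \frac{4}{5}\right) = 320$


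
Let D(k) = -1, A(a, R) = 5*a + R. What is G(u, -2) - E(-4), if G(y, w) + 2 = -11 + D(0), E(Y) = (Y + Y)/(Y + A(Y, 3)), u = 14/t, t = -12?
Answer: -302/21 ≈ -14.381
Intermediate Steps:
A(a, R) = R + 5*a
u = -7/6 (u = 14/(-12) = 14*(-1/12) = -7/6 ≈ -1.1667)
E(Y) = 2*Y/(3 + 6*Y) (E(Y) = (Y + Y)/(Y + (3 + 5*Y)) = (2*Y)/(3 + 6*Y) = 2*Y/(3 + 6*Y))
G(y, w) = -14 (G(y, w) = -2 + (-11 - 1) = -2 - 12 = -14)
G(u, -2) - E(-4) = -14 - 2*(-4)/(3*(1 + 2*(-4))) = -14 - 2*(-4)/(3*(1 - 8)) = -14 - 2*(-4)/(3*(-7)) = -14 - 2*(-4)*(-1)/(3*7) = -14 - 1*8/21 = -14 - 8/21 = -302/21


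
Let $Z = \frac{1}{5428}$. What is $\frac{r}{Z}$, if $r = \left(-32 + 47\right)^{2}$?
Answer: $1221300$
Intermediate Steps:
$r = 225$ ($r = 15^{2} = 225$)
$Z = \frac{1}{5428} \approx 0.00018423$
$\frac{r}{Z} = 225 \frac{1}{\frac{1}{5428}} = 225 \cdot 5428 = 1221300$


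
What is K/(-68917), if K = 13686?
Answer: -13686/68917 ≈ -0.19859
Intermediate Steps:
K/(-68917) = 13686/(-68917) = 13686*(-1/68917) = -13686/68917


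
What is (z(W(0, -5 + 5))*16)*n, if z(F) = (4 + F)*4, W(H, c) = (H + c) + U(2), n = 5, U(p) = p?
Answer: 1920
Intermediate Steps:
W(H, c) = 2 + H + c (W(H, c) = (H + c) + 2 = 2 + H + c)
z(F) = 16 + 4*F
(z(W(0, -5 + 5))*16)*n = ((16 + 4*(2 + 0 + (-5 + 5)))*16)*5 = ((16 + 4*(2 + 0 + 0))*16)*5 = ((16 + 4*2)*16)*5 = ((16 + 8)*16)*5 = (24*16)*5 = 384*5 = 1920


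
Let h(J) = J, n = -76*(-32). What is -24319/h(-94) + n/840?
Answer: 2582071/9870 ≈ 261.61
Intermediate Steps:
n = 2432
-24319/h(-94) + n/840 = -24319/(-94) + 2432/840 = -24319*(-1/94) + 2432*(1/840) = 24319/94 + 304/105 = 2582071/9870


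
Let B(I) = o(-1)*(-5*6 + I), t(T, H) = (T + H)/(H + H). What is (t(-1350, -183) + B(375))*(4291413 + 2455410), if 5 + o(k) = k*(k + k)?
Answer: -848473713657/122 ≈ -6.9547e+9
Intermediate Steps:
o(k) = -5 + 2*k**2 (o(k) = -5 + k*(k + k) = -5 + k*(2*k) = -5 + 2*k**2)
t(T, H) = (H + T)/(2*H) (t(T, H) = (H + T)/((2*H)) = (H + T)*(1/(2*H)) = (H + T)/(2*H))
B(I) = 90 - 3*I (B(I) = (-5 + 2*(-1)**2)*(-5*6 + I) = (-5 + 2*1)*(-30 + I) = (-5 + 2)*(-30 + I) = -3*(-30 + I) = 90 - 3*I)
(t(-1350, -183) + B(375))*(4291413 + 2455410) = ((1/2)*(-183 - 1350)/(-183) + (90 - 3*375))*(4291413 + 2455410) = ((1/2)*(-1/183)*(-1533) + (90 - 1125))*6746823 = (511/122 - 1035)*6746823 = -125759/122*6746823 = -848473713657/122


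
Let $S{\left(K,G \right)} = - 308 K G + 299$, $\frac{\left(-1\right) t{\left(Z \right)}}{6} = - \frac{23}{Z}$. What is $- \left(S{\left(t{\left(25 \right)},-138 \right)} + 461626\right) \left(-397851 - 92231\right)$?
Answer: $\frac{8534129651514}{25} \approx 3.4136 \cdot 10^{11}$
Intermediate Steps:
$t{\left(Z \right)} = \frac{138}{Z}$ ($t{\left(Z \right)} = - 6 \left(- \frac{23}{Z}\right) = \frac{138}{Z}$)
$S{\left(K,G \right)} = 299 - 308 G K$ ($S{\left(K,G \right)} = - 308 G K + 299 = 299 - 308 G K$)
$- \left(S{\left(t{\left(25 \right)},-138 \right)} + 461626\right) \left(-397851 - 92231\right) = - \left(\left(299 - - 42504 \cdot \frac{138}{25}\right) + 461626\right) \left(-397851 - 92231\right) = - \left(\left(299 - - 42504 \cdot 138 \cdot \frac{1}{25}\right) + 461626\right) \left(-490082\right) = - \left(\left(299 - \left(-42504\right) \frac{138}{25}\right) + 461626\right) \left(-490082\right) = - \left(\left(299 + \frac{5865552}{25}\right) + 461626\right) \left(-490082\right) = - \left(\frac{5873027}{25} + 461626\right) \left(-490082\right) = - \frac{17413677 \left(-490082\right)}{25} = \left(-1\right) \left(- \frac{8534129651514}{25}\right) = \frac{8534129651514}{25}$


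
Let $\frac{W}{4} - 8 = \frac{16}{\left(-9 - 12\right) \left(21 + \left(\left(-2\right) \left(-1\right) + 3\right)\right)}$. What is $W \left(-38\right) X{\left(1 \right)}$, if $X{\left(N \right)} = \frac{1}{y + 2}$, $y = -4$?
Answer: $\frac{165376}{273} \approx 605.77$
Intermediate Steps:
$X{\left(N \right)} = - \frac{1}{2}$ ($X{\left(N \right)} = \frac{1}{-4 + 2} = \frac{1}{-2} = - \frac{1}{2}$)
$W = \frac{8704}{273}$ ($W = 32 + 4 \frac{16}{\left(-9 - 12\right) \left(21 + \left(\left(-2\right) \left(-1\right) + 3\right)\right)} = 32 + 4 \frac{16}{\left(-21\right) \left(21 + \left(2 + 3\right)\right)} = 32 + 4 \frac{16}{\left(-21\right) \left(21 + 5\right)} = 32 + 4 \frac{16}{\left(-21\right) 26} = 32 + 4 \frac{16}{-546} = 32 + 4 \cdot 16 \left(- \frac{1}{546}\right) = 32 + 4 \left(- \frac{8}{273}\right) = 32 - \frac{32}{273} = \frac{8704}{273} \approx 31.883$)
$W \left(-38\right) X{\left(1 \right)} = \frac{8704}{273} \left(-38\right) \left(- \frac{1}{2}\right) = \left(- \frac{330752}{273}\right) \left(- \frac{1}{2}\right) = \frac{165376}{273}$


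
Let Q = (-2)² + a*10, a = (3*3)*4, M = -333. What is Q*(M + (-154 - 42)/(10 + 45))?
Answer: -6738004/55 ≈ -1.2251e+5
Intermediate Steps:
a = 36 (a = 9*4 = 36)
Q = 364 (Q = (-2)² + 36*10 = 4 + 360 = 364)
Q*(M + (-154 - 42)/(10 + 45)) = 364*(-333 + (-154 - 42)/(10 + 45)) = 364*(-333 - 196/55) = 364*(-18511/55) = -6738004/55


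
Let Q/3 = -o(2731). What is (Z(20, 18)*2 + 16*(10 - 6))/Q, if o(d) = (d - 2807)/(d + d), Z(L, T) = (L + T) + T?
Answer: 240328/57 ≈ 4216.3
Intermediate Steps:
Z(L, T) = L + 2*T
o(d) = (-2807 + d)/(2*d) (o(d) = (-2807 + d)/((2*d)) = (-2807 + d)*(1/(2*d)) = (-2807 + d)/(2*d))
Q = 114/2731 (Q = 3*(-(-2807 + 2731)/(2*2731)) = 3*(-(-76)/(2*2731)) = 3*(-1*(-38/2731)) = 3*(38/2731) = 114/2731 ≈ 0.041743)
(Z(20, 18)*2 + 16*(10 - 6))/Q = ((20 + 2*18)*2 + 16*(10 - 6))/(114/2731) = ((20 + 36)*2 + 16*4)*(2731/114) = (56*2 + 64)*(2731/114) = (112 + 64)*(2731/114) = 176*(2731/114) = 240328/57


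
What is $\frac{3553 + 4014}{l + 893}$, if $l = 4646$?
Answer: $\frac{7567}{5539} \approx 1.3661$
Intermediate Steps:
$\frac{3553 + 4014}{l + 893} = \frac{3553 + 4014}{4646 + 893} = \frac{7567}{5539}$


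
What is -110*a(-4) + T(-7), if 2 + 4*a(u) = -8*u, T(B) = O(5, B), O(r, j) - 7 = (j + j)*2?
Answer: -846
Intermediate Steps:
O(r, j) = 7 + 4*j (O(r, j) = 7 + (j + j)*2 = 7 + (2*j)*2 = 7 + 4*j)
T(B) = 7 + 4*B
a(u) = -½ - 2*u (a(u) = -½ + (-8*u)/4 = -½ - 2*u)
-110*a(-4) + T(-7) = -110*(-½ - 2*(-4)) + (7 + 4*(-7)) = -110*(-½ + 8) + (7 - 28) = -110*15/2 - 21 = -825 - 21 = -846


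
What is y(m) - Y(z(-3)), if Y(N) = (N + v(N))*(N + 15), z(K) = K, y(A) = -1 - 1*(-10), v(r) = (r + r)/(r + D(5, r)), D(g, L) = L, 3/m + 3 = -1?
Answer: 33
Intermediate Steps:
m = -3/4 (m = 3/(-3 - 1) = 3/(-4) = 3*(-1/4) = -3/4 ≈ -0.75000)
v(r) = 1 (v(r) = (r + r)/(r + r) = (2*r)/((2*r)) = (2*r)*(1/(2*r)) = 1)
y(A) = 9 (y(A) = -1 + 10 = 9)
Y(N) = (1 + N)*(15 + N) (Y(N) = (N + 1)*(N + 15) = (1 + N)*(15 + N))
y(m) - Y(z(-3)) = 9 - (15 + (-3)**2 + 16*(-3)) = 9 - (15 + 9 - 48) = 9 - 1*(-24) = 9 + 24 = 33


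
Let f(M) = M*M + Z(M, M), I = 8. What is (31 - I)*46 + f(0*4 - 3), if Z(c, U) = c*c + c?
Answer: 1073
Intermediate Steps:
Z(c, U) = c + c² (Z(c, U) = c² + c = c + c²)
f(M) = M² + M*(1 + M) (f(M) = M*M + M*(1 + M) = M² + M*(1 + M))
(31 - I)*46 + f(0*4 - 3) = (31 - 1*8)*46 + (0*4 - 3)*(1 + 2*(0*4 - 3)) = (31 - 8)*46 + (0 - 3)*(1 + 2*(0 - 3)) = 23*46 - 3*(1 + 2*(-3)) = 1058 - 3*(1 - 6) = 1058 - 3*(-5) = 1058 + 15 = 1073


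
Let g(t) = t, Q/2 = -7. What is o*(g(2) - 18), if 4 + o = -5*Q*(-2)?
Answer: 2304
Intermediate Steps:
Q = -14 (Q = 2*(-7) = -14)
o = -144 (o = -4 - 5*(-14)*(-2) = -4 + 70*(-2) = -4 - 140 = -144)
o*(g(2) - 18) = -144*(2 - 18) = -144*(-16) = 2304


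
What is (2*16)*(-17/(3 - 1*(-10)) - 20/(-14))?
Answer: 352/91 ≈ 3.8681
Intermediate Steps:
(2*16)*(-17/(3 - 1*(-10)) - 20/(-14)) = 32*(-17/(3 + 10) - 20*(-1/14)) = 32*(-17/13 + 10/7) = 32*(11/91) = 352/91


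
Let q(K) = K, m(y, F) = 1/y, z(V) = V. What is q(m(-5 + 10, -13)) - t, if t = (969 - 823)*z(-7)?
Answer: 5111/5 ≈ 1022.2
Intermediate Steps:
t = -1022 (t = (969 - 823)*(-7) = 146*(-7) = -1022)
q(m(-5 + 10, -13)) - t = 1/(-5 + 10) - 1*(-1022) = 1/5 + 1022 = ⅕ + 1022 = 5111/5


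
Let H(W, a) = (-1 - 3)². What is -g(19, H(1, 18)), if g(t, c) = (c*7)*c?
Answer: -1792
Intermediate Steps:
H(W, a) = 16 (H(W, a) = (-4)² = 16)
g(t, c) = 7*c² (g(t, c) = (7*c)*c = 7*c²)
-g(19, H(1, 18)) = -7*16² = -7*256 = -1*1792 = -1792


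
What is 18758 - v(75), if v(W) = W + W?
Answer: 18608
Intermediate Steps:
v(W) = 2*W
18758 - v(75) = 18758 - 2*75 = 18758 - 1*150 = 18758 - 150 = 18608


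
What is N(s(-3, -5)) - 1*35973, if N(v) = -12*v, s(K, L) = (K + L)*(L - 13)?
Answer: -37701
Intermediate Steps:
s(K, L) = (-13 + L)*(K + L) (s(K, L) = (K + L)*(-13 + L) = (-13 + L)*(K + L))
N(s(-3, -5)) - 1*35973 = -12*((-5)**2 - 13*(-3) - 13*(-5) - 3*(-5)) - 1*35973 = -12*(25 + 39 + 65 + 15) - 35973 = -12*144 - 35973 = -1728 - 35973 = -37701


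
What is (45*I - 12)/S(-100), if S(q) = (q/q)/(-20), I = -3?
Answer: 2940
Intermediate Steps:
S(q) = -1/20 (S(q) = 1*(-1/20) = -1/20)
(45*I - 12)/S(-100) = (45*(-3) - 12)/(-1/20) = (-135 - 12)*(-20) = -147*(-20) = 2940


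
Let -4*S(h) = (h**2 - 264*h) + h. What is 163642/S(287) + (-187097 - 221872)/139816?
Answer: -11792007245/120381576 ≈ -97.955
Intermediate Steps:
S(h) = -h**2/4 + 263*h/4 (S(h) = -((h**2 - 264*h) + h)/4 = -(h**2 - 263*h)/4 = -h**2/4 + 263*h/4)
163642/S(287) + (-187097 - 221872)/139816 = 163642/(((1/4)*287*(263 - 1*287))) + (-187097 - 221872)/139816 = 163642/(((1/4)*287*(263 - 287))) - 408969*1/139816 = 163642/(((1/4)*287*(-24))) - 408969/139816 = 163642/(-1722) - 408969/139816 = 163642*(-1/1722) - 408969/139816 = -81821/861 - 408969/139816 = -11792007245/120381576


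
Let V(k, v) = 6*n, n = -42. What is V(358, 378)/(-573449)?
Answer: 252/573449 ≈ 0.00043945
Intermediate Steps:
V(k, v) = -252 (V(k, v) = 6*(-42) = -252)
V(358, 378)/(-573449) = -252/(-573449) = -252*(-1/573449) = 252/573449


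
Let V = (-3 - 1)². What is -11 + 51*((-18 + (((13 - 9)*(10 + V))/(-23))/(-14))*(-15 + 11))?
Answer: 578813/161 ≈ 3595.1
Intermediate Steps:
V = 16 (V = (-4)² = 16)
-11 + 51*((-18 + (((13 - 9)*(10 + V))/(-23))/(-14))*(-15 + 11)) = -11 + 51*((-18 + (((13 - 9)*(10 + 16))/(-23))/(-14))*(-15 + 11)) = -11 + 51*((-18 + ((4*26)*(-1/23))*(-1/14))*(-4)) = -11 + 51*((-18 + (104*(-1/23))*(-1/14))*(-4)) = -11 + 51*((-18 - 104/23*(-1/14))*(-4)) = -11 + 51*((-18 + 52/161)*(-4)) = -11 + 51*(-2846/161*(-4)) = -11 + 51*(11384/161) = -11 + 580584/161 = 578813/161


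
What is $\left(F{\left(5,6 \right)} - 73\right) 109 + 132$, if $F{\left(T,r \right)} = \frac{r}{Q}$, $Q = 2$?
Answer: $-7498$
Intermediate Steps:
$F{\left(T,r \right)} = \frac{r}{2}$
$\left(F{\left(5,6 \right)} - 73\right) 109 + 132 = \left(\frac{1}{2} \cdot 6 - 73\right) 109 + 132 = \left(3 - 73\right) 109 + 132 = \left(-70\right) 109 + 132 = -7630 + 132 = -7498$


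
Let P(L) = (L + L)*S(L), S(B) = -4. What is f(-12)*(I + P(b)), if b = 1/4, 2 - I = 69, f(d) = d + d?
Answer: 1656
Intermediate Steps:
f(d) = 2*d
I = -67 (I = 2 - 1*69 = 2 - 69 = -67)
b = ¼ ≈ 0.25000
P(L) = -8*L (P(L) = (L + L)*(-4) = (2*L)*(-4) = -8*L)
f(-12)*(I + P(b)) = (2*(-12))*(-67 - 8*¼) = -24*(-67 - 2) = -24*(-69) = 1656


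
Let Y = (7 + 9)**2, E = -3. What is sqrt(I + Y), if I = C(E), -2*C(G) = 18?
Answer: sqrt(247) ≈ 15.716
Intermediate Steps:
C(G) = -9 (C(G) = -1/2*18 = -9)
Y = 256 (Y = 16**2 = 256)
I = -9
sqrt(I + Y) = sqrt(-9 + 256) = sqrt(247)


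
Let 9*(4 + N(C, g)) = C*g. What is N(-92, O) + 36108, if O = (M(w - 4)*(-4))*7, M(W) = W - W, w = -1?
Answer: 36104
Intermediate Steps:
M(W) = 0
O = 0 (O = (0*(-4))*7 = 0*7 = 0)
N(C, g) = -4 + C*g/9 (N(C, g) = -4 + (C*g)/9 = -4 + C*g/9)
N(-92, O) + 36108 = (-4 + (⅑)*(-92)*0) + 36108 = (-4 + 0) + 36108 = -4 + 36108 = 36104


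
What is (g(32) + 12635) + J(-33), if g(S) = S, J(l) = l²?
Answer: 13756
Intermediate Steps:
(g(32) + 12635) + J(-33) = (32 + 12635) + (-33)² = 12667 + 1089 = 13756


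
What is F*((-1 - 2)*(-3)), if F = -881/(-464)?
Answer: 7929/464 ≈ 17.088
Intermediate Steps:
F = 881/464 (F = -881*(-1/464) = 881/464 ≈ 1.8987)
F*((-1 - 2)*(-3)) = 881*((-1 - 2)*(-3))/464 = 881*(-3*(-3))/464 = (881/464)*9 = 7929/464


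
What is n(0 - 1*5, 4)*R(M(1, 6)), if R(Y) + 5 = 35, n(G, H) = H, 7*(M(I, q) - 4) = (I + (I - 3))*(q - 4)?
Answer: 120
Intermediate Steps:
M(I, q) = 4 + (-4 + q)*(-3 + 2*I)/7 (M(I, q) = 4 + ((I + (I - 3))*(q - 4))/7 = 4 + ((I + (-3 + I))*(-4 + q))/7 = 4 + ((-3 + 2*I)*(-4 + q))/7 = 4 + ((-4 + q)*(-3 + 2*I))/7 = 4 + (-4 + q)*(-3 + 2*I)/7)
R(Y) = 30 (R(Y) = -5 + 35 = 30)
n(0 - 1*5, 4)*R(M(1, 6)) = 4*30 = 120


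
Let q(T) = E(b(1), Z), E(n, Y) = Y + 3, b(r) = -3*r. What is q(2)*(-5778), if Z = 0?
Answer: -17334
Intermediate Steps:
E(n, Y) = 3 + Y
q(T) = 3 (q(T) = 3 + 0 = 3)
q(2)*(-5778) = 3*(-5778) = -17334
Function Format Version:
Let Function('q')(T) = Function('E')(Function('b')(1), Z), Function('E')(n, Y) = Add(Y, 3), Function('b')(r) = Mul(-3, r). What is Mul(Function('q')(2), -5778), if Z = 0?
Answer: -17334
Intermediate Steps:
Function('E')(n, Y) = Add(3, Y)
Function('q')(T) = 3 (Function('q')(T) = Add(3, 0) = 3)
Mul(Function('q')(2), -5778) = Mul(3, -5778) = -17334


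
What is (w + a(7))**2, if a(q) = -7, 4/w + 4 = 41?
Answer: 65025/1369 ≈ 47.498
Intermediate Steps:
w = 4/37 (w = 4/(-4 + 41) = 4/37 ≈ 0.10811)
(w + a(7))**2 = (4/37 - 7)**2 = (-255/37)**2 = 65025/1369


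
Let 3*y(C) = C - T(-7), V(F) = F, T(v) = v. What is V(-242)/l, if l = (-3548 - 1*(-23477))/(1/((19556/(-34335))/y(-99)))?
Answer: -3033470/4639661 ≈ -0.65381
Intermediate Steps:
y(C) = 7/3 + C/3 (y(C) = (C - 1*(-7))/3 = (C + 7)/3 = (7 + C)/3 = 7/3 + C/3)
l = 4639661/12535 (l = (-3548 - 1*(-23477))/(1/((19556/(-34335))/(7/3 + (⅓)*(-99)))) = (-3548 + 23477)/(1/((19556*(-1/34335))/(7/3 - 33))) = 19929/(1/(-19556/(34335*(-92/3)))) = 19929/(1/(-19556/34335*(-3/92))) = 19929/(1/(4889/263235)) = 19929/(263235/4889) = 19929*(4889/263235) = 4639661/12535 ≈ 370.14)
V(-242)/l = -242/4639661/12535 = -242*12535/4639661 = -3033470/4639661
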